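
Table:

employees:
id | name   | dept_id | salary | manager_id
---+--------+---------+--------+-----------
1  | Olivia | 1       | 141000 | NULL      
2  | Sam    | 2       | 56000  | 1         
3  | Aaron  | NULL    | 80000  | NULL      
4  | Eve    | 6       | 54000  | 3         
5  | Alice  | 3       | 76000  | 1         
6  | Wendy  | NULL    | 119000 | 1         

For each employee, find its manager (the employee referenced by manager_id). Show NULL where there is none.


This is a self-join: employees is joined to a second copy of itself, matching each row's manager_id to another row's id. Use LEFT JOIN so rows with manager_id=NULL are kept.
  - employee 1 (Olivia): manager_id=NULL -> NULL
  - employee 2 (Sam): manager_id=1 -> Olivia
  - employee 3 (Aaron): manager_id=NULL -> NULL
  - employee 4 (Eve): manager_id=3 -> Aaron
  - employee 5 (Alice): manager_id=1 -> Olivia
  - employee 6 (Wendy): manager_id=1 -> Olivia

SQL:
SELECT a.name AS item, b.name AS manager
FROM employees a
LEFT JOIN employees b ON a.manager_id = b.id

Result:
item   | manager
-------+--------
Olivia | NULL   
Sam    | Olivia 
Aaron  | NULL   
Eve    | Aaron  
Alice  | Olivia 
Wendy  | Olivia 


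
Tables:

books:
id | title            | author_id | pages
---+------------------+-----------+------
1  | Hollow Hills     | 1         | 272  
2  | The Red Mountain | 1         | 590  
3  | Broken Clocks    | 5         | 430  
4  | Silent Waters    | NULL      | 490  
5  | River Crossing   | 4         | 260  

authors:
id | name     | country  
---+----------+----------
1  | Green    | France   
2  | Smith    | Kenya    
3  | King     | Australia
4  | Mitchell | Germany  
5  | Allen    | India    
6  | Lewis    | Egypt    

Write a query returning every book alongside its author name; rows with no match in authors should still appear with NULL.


LEFT JOIN keeps every row from books (the left table); where author_id has no match in authors, the author columns become NULL. Walk through each book:
  - book 1 (Hollow Hills): author_id=1 -> matches Green
  - book 2 (The Red Mountain): author_id=1 -> matches Green
  - book 3 (Broken Clocks): author_id=5 -> matches Allen
  - book 4 (Silent Waters): author_id=NULL, no match -> kept with NULL
  - book 5 (River Crossing): author_id=4 -> matches Mitchell
All 5 rows appear; 1 has NULL author.

SQL:
SELECT a.title, b.name AS author
FROM books a
LEFT JOIN authors b ON a.author_id = b.id

Result:
title            | author  
-----------------+---------
Hollow Hills     | Green   
The Red Mountain | Green   
Broken Clocks    | Allen   
Silent Waters    | NULL    
River Crossing   | Mitchell


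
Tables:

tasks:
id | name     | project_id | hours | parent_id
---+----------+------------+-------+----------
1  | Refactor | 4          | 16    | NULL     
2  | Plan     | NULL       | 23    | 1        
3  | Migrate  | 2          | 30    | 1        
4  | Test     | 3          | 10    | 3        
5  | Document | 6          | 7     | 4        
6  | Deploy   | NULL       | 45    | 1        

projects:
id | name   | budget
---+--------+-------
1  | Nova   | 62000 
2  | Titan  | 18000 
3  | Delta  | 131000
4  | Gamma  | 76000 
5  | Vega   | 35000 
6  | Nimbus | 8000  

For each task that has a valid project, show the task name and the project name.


INNER JOIN keeps only tasks rows whose project_id matches an id in projects. Walk through each task:
  - task 1 (Refactor): project_id=4 -> matches Gamma
  - task 2 (Plan): project_id=NULL, no match -> dropped
  - task 3 (Migrate): project_id=2 -> matches Titan
  - task 4 (Test): project_id=3 -> matches Delta
  - task 5 (Document): project_id=6 -> matches Nimbus
  - task 6 (Deploy): project_id=NULL, no match -> dropped
So 2 of 6 rows are dropped.

SQL:
SELECT a.name, b.name AS project
FROM tasks a
INNER JOIN projects b ON a.project_id = b.id

Result:
name     | project
---------+--------
Refactor | Gamma  
Migrate  | Titan  
Test     | Delta  
Document | Nimbus 


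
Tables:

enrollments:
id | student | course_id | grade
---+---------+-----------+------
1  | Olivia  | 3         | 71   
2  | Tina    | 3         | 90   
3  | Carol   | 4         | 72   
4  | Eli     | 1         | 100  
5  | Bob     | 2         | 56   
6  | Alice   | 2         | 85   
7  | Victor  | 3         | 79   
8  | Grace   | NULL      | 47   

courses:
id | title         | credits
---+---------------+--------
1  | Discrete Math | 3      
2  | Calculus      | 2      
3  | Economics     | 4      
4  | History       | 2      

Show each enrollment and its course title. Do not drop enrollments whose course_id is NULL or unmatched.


LEFT JOIN keeps every row from enrollments (the left table); where course_id has no match in courses, the course columns become NULL. Walk through each enrollment:
  - enrollment 1 (Olivia): course_id=3 -> matches Economics
  - enrollment 2 (Tina): course_id=3 -> matches Economics
  - enrollment 3 (Carol): course_id=4 -> matches History
  - enrollment 4 (Eli): course_id=1 -> matches Discrete Math
  - enrollment 5 (Bob): course_id=2 -> matches Calculus
  - enrollment 6 (Alice): course_id=2 -> matches Calculus
  - enrollment 7 (Victor): course_id=3 -> matches Economics
  - enrollment 8 (Grace): course_id=NULL, no match -> kept with NULL
All 8 rows appear; 1 has NULL course.

SQL:
SELECT a.student, b.title AS course
FROM enrollments a
LEFT JOIN courses b ON a.course_id = b.id

Result:
student | course       
--------+--------------
Olivia  | Economics    
Tina    | Economics    
Carol   | History      
Eli     | Discrete Math
Bob     | Calculus     
Alice   | Calculus     
Victor  | Economics    
Grace   | NULL         


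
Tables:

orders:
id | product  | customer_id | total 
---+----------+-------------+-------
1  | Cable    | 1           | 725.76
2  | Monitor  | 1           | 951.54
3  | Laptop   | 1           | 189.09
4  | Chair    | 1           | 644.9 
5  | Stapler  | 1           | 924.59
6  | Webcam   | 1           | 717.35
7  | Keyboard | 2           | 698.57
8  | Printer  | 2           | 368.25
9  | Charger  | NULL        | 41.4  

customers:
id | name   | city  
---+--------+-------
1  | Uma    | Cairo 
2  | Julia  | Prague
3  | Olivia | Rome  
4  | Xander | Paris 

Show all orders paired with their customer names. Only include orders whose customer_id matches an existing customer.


INNER JOIN keeps only orders rows whose customer_id matches an id in customers. Walk through each order:
  - order 1 (Cable): customer_id=1 -> matches Uma
  - order 2 (Monitor): customer_id=1 -> matches Uma
  - order 3 (Laptop): customer_id=1 -> matches Uma
  - order 4 (Chair): customer_id=1 -> matches Uma
  - order 5 (Stapler): customer_id=1 -> matches Uma
  - order 6 (Webcam): customer_id=1 -> matches Uma
  - order 7 (Keyboard): customer_id=2 -> matches Julia
  - order 8 (Printer): customer_id=2 -> matches Julia
  - order 9 (Charger): customer_id=NULL, no match -> dropped
So 1 of 9 rows is dropped.

SQL:
SELECT a.product, b.name AS customer
FROM orders a
INNER JOIN customers b ON a.customer_id = b.id

Result:
product  | customer
---------+---------
Cable    | Uma     
Monitor  | Uma     
Laptop   | Uma     
Chair    | Uma     
Stapler  | Uma     
Webcam   | Uma     
Keyboard | Julia   
Printer  | Julia   


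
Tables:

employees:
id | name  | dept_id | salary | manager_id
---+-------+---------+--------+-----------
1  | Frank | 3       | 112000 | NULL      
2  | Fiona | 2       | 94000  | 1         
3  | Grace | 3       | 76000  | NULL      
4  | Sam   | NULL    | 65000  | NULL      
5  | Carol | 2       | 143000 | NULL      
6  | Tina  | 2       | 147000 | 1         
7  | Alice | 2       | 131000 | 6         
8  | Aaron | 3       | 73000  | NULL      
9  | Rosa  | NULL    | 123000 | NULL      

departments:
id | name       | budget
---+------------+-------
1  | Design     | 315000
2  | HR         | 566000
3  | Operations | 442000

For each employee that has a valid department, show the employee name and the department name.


INNER JOIN keeps only employees rows whose dept_id matches an id in departments. Walk through each employee:
  - employee 1 (Frank): dept_id=3 -> matches Operations
  - employee 2 (Fiona): dept_id=2 -> matches HR
  - employee 3 (Grace): dept_id=3 -> matches Operations
  - employee 4 (Sam): dept_id=NULL, no match -> dropped
  - employee 5 (Carol): dept_id=2 -> matches HR
  - employee 6 (Tina): dept_id=2 -> matches HR
  - employee 7 (Alice): dept_id=2 -> matches HR
  - employee 8 (Aaron): dept_id=3 -> matches Operations
  - employee 9 (Rosa): dept_id=NULL, no match -> dropped
So 2 of 9 rows are dropped.

SQL:
SELECT a.name, b.name AS department
FROM employees a
INNER JOIN departments b ON a.dept_id = b.id

Result:
name  | department
------+-----------
Frank | Operations
Fiona | HR        
Grace | Operations
Carol | HR        
Tina  | HR        
Alice | HR        
Aaron | Operations


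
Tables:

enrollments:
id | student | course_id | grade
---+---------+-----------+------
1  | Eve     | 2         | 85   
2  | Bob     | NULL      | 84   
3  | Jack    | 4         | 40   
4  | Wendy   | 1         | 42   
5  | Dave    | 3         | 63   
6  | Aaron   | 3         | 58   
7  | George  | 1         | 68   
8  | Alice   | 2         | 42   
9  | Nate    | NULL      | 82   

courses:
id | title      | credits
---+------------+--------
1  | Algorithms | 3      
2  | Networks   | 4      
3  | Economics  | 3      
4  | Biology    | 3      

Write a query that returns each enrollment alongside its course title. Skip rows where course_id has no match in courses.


INNER JOIN keeps only enrollments rows whose course_id matches an id in courses. Walk through each enrollment:
  - enrollment 1 (Eve): course_id=2 -> matches Networks
  - enrollment 2 (Bob): course_id=NULL, no match -> dropped
  - enrollment 3 (Jack): course_id=4 -> matches Biology
  - enrollment 4 (Wendy): course_id=1 -> matches Algorithms
  - enrollment 5 (Dave): course_id=3 -> matches Economics
  - enrollment 6 (Aaron): course_id=3 -> matches Economics
  - enrollment 7 (George): course_id=1 -> matches Algorithms
  - enrollment 8 (Alice): course_id=2 -> matches Networks
  - enrollment 9 (Nate): course_id=NULL, no match -> dropped
So 2 of 9 rows are dropped.

SQL:
SELECT a.student, b.title AS course
FROM enrollments a
INNER JOIN courses b ON a.course_id = b.id

Result:
student | course    
--------+-----------
Eve     | Networks  
Jack    | Biology   
Wendy   | Algorithms
Dave    | Economics 
Aaron   | Economics 
George  | Algorithms
Alice   | Networks  


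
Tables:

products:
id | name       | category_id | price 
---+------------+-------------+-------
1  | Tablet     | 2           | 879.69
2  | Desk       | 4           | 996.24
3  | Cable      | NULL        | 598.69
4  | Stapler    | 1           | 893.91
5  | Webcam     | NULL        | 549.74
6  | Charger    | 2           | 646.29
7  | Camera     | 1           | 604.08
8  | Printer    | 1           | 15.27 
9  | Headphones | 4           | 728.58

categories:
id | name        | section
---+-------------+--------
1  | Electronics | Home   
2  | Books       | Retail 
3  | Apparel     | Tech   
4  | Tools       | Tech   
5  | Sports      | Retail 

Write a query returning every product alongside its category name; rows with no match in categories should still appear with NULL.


LEFT JOIN keeps every row from products (the left table); where category_id has no match in categories, the category columns become NULL. Walk through each product:
  - product 1 (Tablet): category_id=2 -> matches Books
  - product 2 (Desk): category_id=4 -> matches Tools
  - product 3 (Cable): category_id=NULL, no match -> kept with NULL
  - product 4 (Stapler): category_id=1 -> matches Electronics
  - product 5 (Webcam): category_id=NULL, no match -> kept with NULL
  - product 6 (Charger): category_id=2 -> matches Books
  - product 7 (Camera): category_id=1 -> matches Electronics
  - product 8 (Printer): category_id=1 -> matches Electronics
  - product 9 (Headphones): category_id=4 -> matches Tools
All 9 rows appear; 2 have NULL category.

SQL:
SELECT a.name, b.name AS category
FROM products a
LEFT JOIN categories b ON a.category_id = b.id

Result:
name       | category   
-----------+------------
Tablet     | Books      
Desk       | Tools      
Cable      | NULL       
Stapler    | Electronics
Webcam     | NULL       
Charger    | Books      
Camera     | Electronics
Printer    | Electronics
Headphones | Tools      


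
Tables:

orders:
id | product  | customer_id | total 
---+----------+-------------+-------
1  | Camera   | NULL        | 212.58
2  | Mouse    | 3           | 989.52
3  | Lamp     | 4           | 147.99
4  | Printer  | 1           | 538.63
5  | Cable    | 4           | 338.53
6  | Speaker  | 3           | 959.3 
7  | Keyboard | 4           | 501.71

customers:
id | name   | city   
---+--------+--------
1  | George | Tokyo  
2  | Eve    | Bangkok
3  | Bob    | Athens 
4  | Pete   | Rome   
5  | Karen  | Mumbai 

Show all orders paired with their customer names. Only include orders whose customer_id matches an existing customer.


INNER JOIN keeps only orders rows whose customer_id matches an id in customers. Walk through each order:
  - order 1 (Camera): customer_id=NULL, no match -> dropped
  - order 2 (Mouse): customer_id=3 -> matches Bob
  - order 3 (Lamp): customer_id=4 -> matches Pete
  - order 4 (Printer): customer_id=1 -> matches George
  - order 5 (Cable): customer_id=4 -> matches Pete
  - order 6 (Speaker): customer_id=3 -> matches Bob
  - order 7 (Keyboard): customer_id=4 -> matches Pete
So 1 of 7 rows is dropped.

SQL:
SELECT a.product, b.name AS customer
FROM orders a
INNER JOIN customers b ON a.customer_id = b.id

Result:
product  | customer
---------+---------
Mouse    | Bob     
Lamp     | Pete    
Printer  | George  
Cable    | Pete    
Speaker  | Bob     
Keyboard | Pete    


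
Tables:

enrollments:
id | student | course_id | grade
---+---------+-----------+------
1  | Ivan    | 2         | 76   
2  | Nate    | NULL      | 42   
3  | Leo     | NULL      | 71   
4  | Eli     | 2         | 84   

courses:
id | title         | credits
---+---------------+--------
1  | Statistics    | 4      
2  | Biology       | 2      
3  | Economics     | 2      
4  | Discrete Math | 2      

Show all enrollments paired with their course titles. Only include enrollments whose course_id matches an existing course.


INNER JOIN keeps only enrollments rows whose course_id matches an id in courses. Walk through each enrollment:
  - enrollment 1 (Ivan): course_id=2 -> matches Biology
  - enrollment 2 (Nate): course_id=NULL, no match -> dropped
  - enrollment 3 (Leo): course_id=NULL, no match -> dropped
  - enrollment 4 (Eli): course_id=2 -> matches Biology
So 2 of 4 rows are dropped.

SQL:
SELECT a.student, b.title AS course
FROM enrollments a
INNER JOIN courses b ON a.course_id = b.id

Result:
student | course 
--------+--------
Ivan    | Biology
Eli     | Biology


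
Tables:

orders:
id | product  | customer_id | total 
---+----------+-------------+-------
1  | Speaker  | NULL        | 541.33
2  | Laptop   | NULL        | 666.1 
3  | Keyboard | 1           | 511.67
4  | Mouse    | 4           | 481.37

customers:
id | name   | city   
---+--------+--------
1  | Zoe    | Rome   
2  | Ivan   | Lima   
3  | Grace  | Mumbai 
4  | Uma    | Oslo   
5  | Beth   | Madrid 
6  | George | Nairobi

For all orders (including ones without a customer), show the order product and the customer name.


LEFT JOIN keeps every row from orders (the left table); where customer_id has no match in customers, the customer columns become NULL. Walk through each order:
  - order 1 (Speaker): customer_id=NULL, no match -> kept with NULL
  - order 2 (Laptop): customer_id=NULL, no match -> kept with NULL
  - order 3 (Keyboard): customer_id=1 -> matches Zoe
  - order 4 (Mouse): customer_id=4 -> matches Uma
All 4 rows appear; 2 have NULL customer.

SQL:
SELECT a.product, b.name AS customer
FROM orders a
LEFT JOIN customers b ON a.customer_id = b.id

Result:
product  | customer
---------+---------
Speaker  | NULL    
Laptop   | NULL    
Keyboard | Zoe     
Mouse    | Uma     


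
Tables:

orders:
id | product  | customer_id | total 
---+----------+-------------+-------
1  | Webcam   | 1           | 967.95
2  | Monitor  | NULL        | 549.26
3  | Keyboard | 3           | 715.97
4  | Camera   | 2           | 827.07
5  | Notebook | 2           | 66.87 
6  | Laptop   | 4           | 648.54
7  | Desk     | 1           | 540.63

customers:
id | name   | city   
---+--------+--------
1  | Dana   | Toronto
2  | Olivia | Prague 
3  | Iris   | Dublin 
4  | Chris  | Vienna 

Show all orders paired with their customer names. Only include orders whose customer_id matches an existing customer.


INNER JOIN keeps only orders rows whose customer_id matches an id in customers. Walk through each order:
  - order 1 (Webcam): customer_id=1 -> matches Dana
  - order 2 (Monitor): customer_id=NULL, no match -> dropped
  - order 3 (Keyboard): customer_id=3 -> matches Iris
  - order 4 (Camera): customer_id=2 -> matches Olivia
  - order 5 (Notebook): customer_id=2 -> matches Olivia
  - order 6 (Laptop): customer_id=4 -> matches Chris
  - order 7 (Desk): customer_id=1 -> matches Dana
So 1 of 7 rows is dropped.

SQL:
SELECT a.product, b.name AS customer
FROM orders a
INNER JOIN customers b ON a.customer_id = b.id

Result:
product  | customer
---------+---------
Webcam   | Dana    
Keyboard | Iris    
Camera   | Olivia  
Notebook | Olivia  
Laptop   | Chris   
Desk     | Dana    


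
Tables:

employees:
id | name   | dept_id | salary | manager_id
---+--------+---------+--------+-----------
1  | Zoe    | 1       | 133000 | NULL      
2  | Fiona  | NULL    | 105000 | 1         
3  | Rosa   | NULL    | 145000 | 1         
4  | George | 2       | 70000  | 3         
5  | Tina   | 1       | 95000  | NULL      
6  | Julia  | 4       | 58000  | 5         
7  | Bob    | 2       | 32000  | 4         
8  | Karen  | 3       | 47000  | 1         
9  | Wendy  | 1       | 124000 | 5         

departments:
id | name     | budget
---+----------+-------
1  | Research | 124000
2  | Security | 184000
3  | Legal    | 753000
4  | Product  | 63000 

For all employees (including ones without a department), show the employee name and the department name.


LEFT JOIN keeps every row from employees (the left table); where dept_id has no match in departments, the department columns become NULL. Walk through each employee:
  - employee 1 (Zoe): dept_id=1 -> matches Research
  - employee 2 (Fiona): dept_id=NULL, no match -> kept with NULL
  - employee 3 (Rosa): dept_id=NULL, no match -> kept with NULL
  - employee 4 (George): dept_id=2 -> matches Security
  - employee 5 (Tina): dept_id=1 -> matches Research
  - employee 6 (Julia): dept_id=4 -> matches Product
  - employee 7 (Bob): dept_id=2 -> matches Security
  - employee 8 (Karen): dept_id=3 -> matches Legal
  - employee 9 (Wendy): dept_id=1 -> matches Research
All 9 rows appear; 2 have NULL department.

SQL:
SELECT a.name, b.name AS department
FROM employees a
LEFT JOIN departments b ON a.dept_id = b.id

Result:
name   | department
-------+-----------
Zoe    | Research  
Fiona  | NULL      
Rosa   | NULL      
George | Security  
Tina   | Research  
Julia  | Product   
Bob    | Security  
Karen  | Legal     
Wendy  | Research  


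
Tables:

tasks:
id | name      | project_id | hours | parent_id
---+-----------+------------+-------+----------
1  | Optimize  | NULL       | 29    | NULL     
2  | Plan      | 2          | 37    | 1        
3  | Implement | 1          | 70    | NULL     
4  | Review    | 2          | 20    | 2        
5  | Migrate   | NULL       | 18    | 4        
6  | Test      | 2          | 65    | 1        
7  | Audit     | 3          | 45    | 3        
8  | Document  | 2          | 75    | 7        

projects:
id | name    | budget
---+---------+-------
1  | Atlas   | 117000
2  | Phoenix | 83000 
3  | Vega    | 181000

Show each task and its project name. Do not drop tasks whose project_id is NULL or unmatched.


LEFT JOIN keeps every row from tasks (the left table); where project_id has no match in projects, the project columns become NULL. Walk through each task:
  - task 1 (Optimize): project_id=NULL, no match -> kept with NULL
  - task 2 (Plan): project_id=2 -> matches Phoenix
  - task 3 (Implement): project_id=1 -> matches Atlas
  - task 4 (Review): project_id=2 -> matches Phoenix
  - task 5 (Migrate): project_id=NULL, no match -> kept with NULL
  - task 6 (Test): project_id=2 -> matches Phoenix
  - task 7 (Audit): project_id=3 -> matches Vega
  - task 8 (Document): project_id=2 -> matches Phoenix
All 8 rows appear; 2 have NULL project.

SQL:
SELECT a.name, b.name AS project
FROM tasks a
LEFT JOIN projects b ON a.project_id = b.id

Result:
name      | project
----------+--------
Optimize  | NULL   
Plan      | Phoenix
Implement | Atlas  
Review    | Phoenix
Migrate   | NULL   
Test      | Phoenix
Audit     | Vega   
Document  | Phoenix


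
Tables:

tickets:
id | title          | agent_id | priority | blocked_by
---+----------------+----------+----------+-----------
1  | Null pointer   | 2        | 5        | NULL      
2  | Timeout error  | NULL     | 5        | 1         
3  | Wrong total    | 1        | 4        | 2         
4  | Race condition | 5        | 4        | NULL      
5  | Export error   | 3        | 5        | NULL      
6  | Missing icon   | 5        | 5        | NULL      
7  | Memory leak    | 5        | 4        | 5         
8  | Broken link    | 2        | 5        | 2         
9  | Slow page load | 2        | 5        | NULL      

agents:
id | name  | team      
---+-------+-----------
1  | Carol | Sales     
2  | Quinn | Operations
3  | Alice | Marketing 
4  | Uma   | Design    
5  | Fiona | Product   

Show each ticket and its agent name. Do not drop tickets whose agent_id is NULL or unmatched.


LEFT JOIN keeps every row from tickets (the left table); where agent_id has no match in agents, the agent columns become NULL. Walk through each ticket:
  - ticket 1 (Null pointer): agent_id=2 -> matches Quinn
  - ticket 2 (Timeout error): agent_id=NULL, no match -> kept with NULL
  - ticket 3 (Wrong total): agent_id=1 -> matches Carol
  - ticket 4 (Race condition): agent_id=5 -> matches Fiona
  - ticket 5 (Export error): agent_id=3 -> matches Alice
  - ticket 6 (Missing icon): agent_id=5 -> matches Fiona
  - ticket 7 (Memory leak): agent_id=5 -> matches Fiona
  - ticket 8 (Broken link): agent_id=2 -> matches Quinn
  - ticket 9 (Slow page load): agent_id=2 -> matches Quinn
All 9 rows appear; 1 has NULL agent.

SQL:
SELECT a.title, b.name AS agent
FROM tickets a
LEFT JOIN agents b ON a.agent_id = b.id

Result:
title          | agent
---------------+------
Null pointer   | Quinn
Timeout error  | NULL 
Wrong total    | Carol
Race condition | Fiona
Export error   | Alice
Missing icon   | Fiona
Memory leak    | Fiona
Broken link    | Quinn
Slow page load | Quinn


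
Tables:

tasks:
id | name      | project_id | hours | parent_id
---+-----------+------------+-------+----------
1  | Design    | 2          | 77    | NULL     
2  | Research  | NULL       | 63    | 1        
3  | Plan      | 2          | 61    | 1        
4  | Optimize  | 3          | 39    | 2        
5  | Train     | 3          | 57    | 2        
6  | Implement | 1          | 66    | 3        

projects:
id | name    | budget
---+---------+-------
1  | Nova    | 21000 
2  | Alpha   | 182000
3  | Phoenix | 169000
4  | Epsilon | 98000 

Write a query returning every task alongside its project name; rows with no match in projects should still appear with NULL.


LEFT JOIN keeps every row from tasks (the left table); where project_id has no match in projects, the project columns become NULL. Walk through each task:
  - task 1 (Design): project_id=2 -> matches Alpha
  - task 2 (Research): project_id=NULL, no match -> kept with NULL
  - task 3 (Plan): project_id=2 -> matches Alpha
  - task 4 (Optimize): project_id=3 -> matches Phoenix
  - task 5 (Train): project_id=3 -> matches Phoenix
  - task 6 (Implement): project_id=1 -> matches Nova
All 6 rows appear; 1 has NULL project.

SQL:
SELECT a.name, b.name AS project
FROM tasks a
LEFT JOIN projects b ON a.project_id = b.id

Result:
name      | project
----------+--------
Design    | Alpha  
Research  | NULL   
Plan      | Alpha  
Optimize  | Phoenix
Train     | Phoenix
Implement | Nova   


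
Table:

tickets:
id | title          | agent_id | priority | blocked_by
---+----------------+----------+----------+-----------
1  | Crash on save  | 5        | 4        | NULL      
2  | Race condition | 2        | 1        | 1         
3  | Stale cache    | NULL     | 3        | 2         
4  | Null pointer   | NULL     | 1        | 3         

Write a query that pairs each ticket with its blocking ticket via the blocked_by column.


This is a self-join: tickets is joined to a second copy of itself, matching each row's blocked_by to another row's id. Use LEFT JOIN so rows with blocked_by=NULL are kept.
  - ticket 1 (Crash on save): blocked_by=NULL -> NULL
  - ticket 2 (Race condition): blocked_by=1 -> Crash on save
  - ticket 3 (Stale cache): blocked_by=2 -> Race condition
  - ticket 4 (Null pointer): blocked_by=3 -> Stale cache

SQL:
SELECT a.title AS item, b.title AS blocked_by
FROM tickets a
LEFT JOIN tickets b ON a.blocked_by = b.id

Result:
item           | blocked_by    
---------------+---------------
Crash on save  | NULL          
Race condition | Crash on save 
Stale cache    | Race condition
Null pointer   | Stale cache   


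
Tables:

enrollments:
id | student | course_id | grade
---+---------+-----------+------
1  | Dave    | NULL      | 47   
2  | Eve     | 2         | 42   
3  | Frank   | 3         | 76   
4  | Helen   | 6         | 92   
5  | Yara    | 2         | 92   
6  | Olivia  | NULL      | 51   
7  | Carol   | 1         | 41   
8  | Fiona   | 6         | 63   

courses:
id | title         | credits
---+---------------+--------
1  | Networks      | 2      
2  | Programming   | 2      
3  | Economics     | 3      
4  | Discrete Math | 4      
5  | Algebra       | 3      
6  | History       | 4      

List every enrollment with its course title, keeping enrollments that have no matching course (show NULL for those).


LEFT JOIN keeps every row from enrollments (the left table); where course_id has no match in courses, the course columns become NULL. Walk through each enrollment:
  - enrollment 1 (Dave): course_id=NULL, no match -> kept with NULL
  - enrollment 2 (Eve): course_id=2 -> matches Programming
  - enrollment 3 (Frank): course_id=3 -> matches Economics
  - enrollment 4 (Helen): course_id=6 -> matches History
  - enrollment 5 (Yara): course_id=2 -> matches Programming
  - enrollment 6 (Olivia): course_id=NULL, no match -> kept with NULL
  - enrollment 7 (Carol): course_id=1 -> matches Networks
  - enrollment 8 (Fiona): course_id=6 -> matches History
All 8 rows appear; 2 have NULL course.

SQL:
SELECT a.student, b.title AS course
FROM enrollments a
LEFT JOIN courses b ON a.course_id = b.id

Result:
student | course     
--------+------------
Dave    | NULL       
Eve     | Programming
Frank   | Economics  
Helen   | History    
Yara    | Programming
Olivia  | NULL       
Carol   | Networks   
Fiona   | History    


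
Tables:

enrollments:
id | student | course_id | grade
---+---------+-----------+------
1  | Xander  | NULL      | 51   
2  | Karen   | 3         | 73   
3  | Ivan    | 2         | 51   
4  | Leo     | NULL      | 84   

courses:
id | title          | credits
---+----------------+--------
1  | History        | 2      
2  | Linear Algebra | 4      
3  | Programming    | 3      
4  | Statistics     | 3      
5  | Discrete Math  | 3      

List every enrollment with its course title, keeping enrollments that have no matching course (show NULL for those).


LEFT JOIN keeps every row from enrollments (the left table); where course_id has no match in courses, the course columns become NULL. Walk through each enrollment:
  - enrollment 1 (Xander): course_id=NULL, no match -> kept with NULL
  - enrollment 2 (Karen): course_id=3 -> matches Programming
  - enrollment 3 (Ivan): course_id=2 -> matches Linear Algebra
  - enrollment 4 (Leo): course_id=NULL, no match -> kept with NULL
All 4 rows appear; 2 have NULL course.

SQL:
SELECT a.student, b.title AS course
FROM enrollments a
LEFT JOIN courses b ON a.course_id = b.id

Result:
student | course        
--------+---------------
Xander  | NULL          
Karen   | Programming   
Ivan    | Linear Algebra
Leo     | NULL          


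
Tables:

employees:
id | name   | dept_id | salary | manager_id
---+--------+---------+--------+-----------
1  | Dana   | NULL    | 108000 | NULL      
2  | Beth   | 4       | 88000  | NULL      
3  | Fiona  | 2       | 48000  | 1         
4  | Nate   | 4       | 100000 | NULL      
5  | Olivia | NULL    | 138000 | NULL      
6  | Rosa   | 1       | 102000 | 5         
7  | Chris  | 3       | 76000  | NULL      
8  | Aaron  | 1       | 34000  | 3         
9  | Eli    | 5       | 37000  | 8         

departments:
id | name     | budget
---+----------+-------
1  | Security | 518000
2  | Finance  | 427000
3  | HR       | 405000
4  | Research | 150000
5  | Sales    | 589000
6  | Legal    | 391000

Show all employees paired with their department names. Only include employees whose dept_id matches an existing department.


INNER JOIN keeps only employees rows whose dept_id matches an id in departments. Walk through each employee:
  - employee 1 (Dana): dept_id=NULL, no match -> dropped
  - employee 2 (Beth): dept_id=4 -> matches Research
  - employee 3 (Fiona): dept_id=2 -> matches Finance
  - employee 4 (Nate): dept_id=4 -> matches Research
  - employee 5 (Olivia): dept_id=NULL, no match -> dropped
  - employee 6 (Rosa): dept_id=1 -> matches Security
  - employee 7 (Chris): dept_id=3 -> matches HR
  - employee 8 (Aaron): dept_id=1 -> matches Security
  - employee 9 (Eli): dept_id=5 -> matches Sales
So 2 of 9 rows are dropped.

SQL:
SELECT a.name, b.name AS department
FROM employees a
INNER JOIN departments b ON a.dept_id = b.id

Result:
name  | department
------+-----------
Beth  | Research  
Fiona | Finance   
Nate  | Research  
Rosa  | Security  
Chris | HR        
Aaron | Security  
Eli   | Sales     


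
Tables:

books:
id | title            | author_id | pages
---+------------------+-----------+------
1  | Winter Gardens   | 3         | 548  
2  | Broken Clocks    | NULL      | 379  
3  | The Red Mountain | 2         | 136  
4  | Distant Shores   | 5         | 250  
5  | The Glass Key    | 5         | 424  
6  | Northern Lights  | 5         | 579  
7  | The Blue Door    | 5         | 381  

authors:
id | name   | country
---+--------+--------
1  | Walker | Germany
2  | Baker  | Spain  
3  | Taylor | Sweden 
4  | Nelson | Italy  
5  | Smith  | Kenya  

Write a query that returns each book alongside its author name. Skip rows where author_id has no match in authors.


INNER JOIN keeps only books rows whose author_id matches an id in authors. Walk through each book:
  - book 1 (Winter Gardens): author_id=3 -> matches Taylor
  - book 2 (Broken Clocks): author_id=NULL, no match -> dropped
  - book 3 (The Red Mountain): author_id=2 -> matches Baker
  - book 4 (Distant Shores): author_id=5 -> matches Smith
  - book 5 (The Glass Key): author_id=5 -> matches Smith
  - book 6 (Northern Lights): author_id=5 -> matches Smith
  - book 7 (The Blue Door): author_id=5 -> matches Smith
So 1 of 7 rows is dropped.

SQL:
SELECT a.title, b.name AS author
FROM books a
INNER JOIN authors b ON a.author_id = b.id

Result:
title            | author
-----------------+-------
Winter Gardens   | Taylor
The Red Mountain | Baker 
Distant Shores   | Smith 
The Glass Key    | Smith 
Northern Lights  | Smith 
The Blue Door    | Smith 


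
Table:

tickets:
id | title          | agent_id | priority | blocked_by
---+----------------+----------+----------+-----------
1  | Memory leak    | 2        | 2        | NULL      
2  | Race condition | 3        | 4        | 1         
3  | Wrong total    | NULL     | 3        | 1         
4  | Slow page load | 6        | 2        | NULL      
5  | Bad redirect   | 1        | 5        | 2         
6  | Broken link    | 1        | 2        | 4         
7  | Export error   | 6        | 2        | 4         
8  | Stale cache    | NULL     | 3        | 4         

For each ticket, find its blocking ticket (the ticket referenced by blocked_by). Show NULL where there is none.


This is a self-join: tickets is joined to a second copy of itself, matching each row's blocked_by to another row's id. Use LEFT JOIN so rows with blocked_by=NULL are kept.
  - ticket 1 (Memory leak): blocked_by=NULL -> NULL
  - ticket 2 (Race condition): blocked_by=1 -> Memory leak
  - ticket 3 (Wrong total): blocked_by=1 -> Memory leak
  - ticket 4 (Slow page load): blocked_by=NULL -> NULL
  - ticket 5 (Bad redirect): blocked_by=2 -> Race condition
  - ticket 6 (Broken link): blocked_by=4 -> Slow page load
  - ticket 7 (Export error): blocked_by=4 -> Slow page load
  - ticket 8 (Stale cache): blocked_by=4 -> Slow page load

SQL:
SELECT a.title AS item, b.title AS blocked_by
FROM tickets a
LEFT JOIN tickets b ON a.blocked_by = b.id

Result:
item           | blocked_by    
---------------+---------------
Memory leak    | NULL          
Race condition | Memory leak   
Wrong total    | Memory leak   
Slow page load | NULL          
Bad redirect   | Race condition
Broken link    | Slow page load
Export error   | Slow page load
Stale cache    | Slow page load


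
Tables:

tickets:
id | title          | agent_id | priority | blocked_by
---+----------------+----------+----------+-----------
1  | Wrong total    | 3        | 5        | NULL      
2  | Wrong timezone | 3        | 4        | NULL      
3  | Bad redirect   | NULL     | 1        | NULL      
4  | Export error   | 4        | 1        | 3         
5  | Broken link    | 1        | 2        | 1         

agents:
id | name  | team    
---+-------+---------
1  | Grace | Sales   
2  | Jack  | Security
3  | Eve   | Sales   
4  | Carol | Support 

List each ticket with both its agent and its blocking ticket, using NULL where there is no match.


Two LEFT JOINs from the same base table tickets: one to agents via agent_id, one to tickets itself via blocked_by. Both are LEFT so every ticket is preserved.
Match against agents:
  - ticket 1 (Wrong total): agent_id=3 -> matches Eve
  - ticket 2 (Wrong timezone): agent_id=3 -> matches Eve
  - ticket 3 (Bad redirect): agent_id=NULL, no match -> kept with NULL
  - ticket 4 (Export error): agent_id=4 -> matches Carol
  - ticket 5 (Broken link): agent_id=1 -> matches Grace
Match against tickets (self):
  - ticket 1 (Wrong total): blocked_by=NULL -> NULL
  - ticket 2 (Wrong timezone): blocked_by=NULL -> NULL
  - ticket 3 (Bad redirect): blocked_by=NULL -> NULL
  - ticket 4 (Export error): blocked_by=3 -> Bad redirect
  - ticket 5 (Broken link): blocked_by=1 -> Wrong total

SQL:
SELECT a.title, b.name AS agent, c.title AS blocked_by
FROM tickets a
LEFT JOIN agents b ON a.agent_id = b.id
LEFT JOIN tickets c ON a.blocked_by = c.id

Result:
title          | agent | blocked_by  
---------------+-------+-------------
Wrong total    | Eve   | NULL        
Wrong timezone | Eve   | NULL        
Bad redirect   | NULL  | NULL        
Export error   | Carol | Bad redirect
Broken link    | Grace | Wrong total 


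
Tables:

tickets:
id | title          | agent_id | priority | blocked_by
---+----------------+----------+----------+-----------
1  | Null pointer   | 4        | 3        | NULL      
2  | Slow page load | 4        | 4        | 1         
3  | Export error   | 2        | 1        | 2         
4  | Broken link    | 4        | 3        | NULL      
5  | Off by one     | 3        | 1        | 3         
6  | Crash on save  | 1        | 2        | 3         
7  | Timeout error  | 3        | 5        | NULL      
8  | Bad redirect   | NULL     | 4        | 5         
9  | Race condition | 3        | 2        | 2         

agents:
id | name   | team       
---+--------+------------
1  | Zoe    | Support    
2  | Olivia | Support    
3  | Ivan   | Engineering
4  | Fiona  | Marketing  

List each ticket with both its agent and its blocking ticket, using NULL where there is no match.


Two LEFT JOINs from the same base table tickets: one to agents via agent_id, one to tickets itself via blocked_by. Both are LEFT so every ticket is preserved.
Match against agents:
  - ticket 1 (Null pointer): agent_id=4 -> matches Fiona
  - ticket 2 (Slow page load): agent_id=4 -> matches Fiona
  - ticket 3 (Export error): agent_id=2 -> matches Olivia
  - ticket 4 (Broken link): agent_id=4 -> matches Fiona
  - ticket 5 (Off by one): agent_id=3 -> matches Ivan
  - ticket 6 (Crash on save): agent_id=1 -> matches Zoe
  - ticket 7 (Timeout error): agent_id=3 -> matches Ivan
  - ticket 8 (Bad redirect): agent_id=NULL, no match -> kept with NULL
  - ticket 9 (Race condition): agent_id=3 -> matches Ivan
Match against tickets (self):
  - ticket 1 (Null pointer): blocked_by=NULL -> NULL
  - ticket 2 (Slow page load): blocked_by=1 -> Null pointer
  - ticket 3 (Export error): blocked_by=2 -> Slow page load
  - ticket 4 (Broken link): blocked_by=NULL -> NULL
  - ticket 5 (Off by one): blocked_by=3 -> Export error
  - ticket 6 (Crash on save): blocked_by=3 -> Export error
  - ticket 7 (Timeout error): blocked_by=NULL -> NULL
  - ticket 8 (Bad redirect): blocked_by=5 -> Off by one
  - ticket 9 (Race condition): blocked_by=2 -> Slow page load

SQL:
SELECT a.title, b.name AS agent, c.title AS blocked_by
FROM tickets a
LEFT JOIN agents b ON a.agent_id = b.id
LEFT JOIN tickets c ON a.blocked_by = c.id

Result:
title          | agent  | blocked_by    
---------------+--------+---------------
Null pointer   | Fiona  | NULL          
Slow page load | Fiona  | Null pointer  
Export error   | Olivia | Slow page load
Broken link    | Fiona  | NULL          
Off by one     | Ivan   | Export error  
Crash on save  | Zoe    | Export error  
Timeout error  | Ivan   | NULL          
Bad redirect   | NULL   | Off by one    
Race condition | Ivan   | Slow page load


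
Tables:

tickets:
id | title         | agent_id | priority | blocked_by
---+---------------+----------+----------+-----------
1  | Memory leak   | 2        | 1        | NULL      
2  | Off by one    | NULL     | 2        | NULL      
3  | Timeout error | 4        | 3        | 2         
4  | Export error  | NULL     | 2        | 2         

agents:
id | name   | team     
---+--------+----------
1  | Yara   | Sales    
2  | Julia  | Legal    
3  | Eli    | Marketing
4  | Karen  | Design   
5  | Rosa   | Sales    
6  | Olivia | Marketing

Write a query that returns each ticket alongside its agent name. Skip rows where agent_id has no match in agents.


INNER JOIN keeps only tickets rows whose agent_id matches an id in agents. Walk through each ticket:
  - ticket 1 (Memory leak): agent_id=2 -> matches Julia
  - ticket 2 (Off by one): agent_id=NULL, no match -> dropped
  - ticket 3 (Timeout error): agent_id=4 -> matches Karen
  - ticket 4 (Export error): agent_id=NULL, no match -> dropped
So 2 of 4 rows are dropped.

SQL:
SELECT a.title, b.name AS agent
FROM tickets a
INNER JOIN agents b ON a.agent_id = b.id

Result:
title         | agent
--------------+------
Memory leak   | Julia
Timeout error | Karen


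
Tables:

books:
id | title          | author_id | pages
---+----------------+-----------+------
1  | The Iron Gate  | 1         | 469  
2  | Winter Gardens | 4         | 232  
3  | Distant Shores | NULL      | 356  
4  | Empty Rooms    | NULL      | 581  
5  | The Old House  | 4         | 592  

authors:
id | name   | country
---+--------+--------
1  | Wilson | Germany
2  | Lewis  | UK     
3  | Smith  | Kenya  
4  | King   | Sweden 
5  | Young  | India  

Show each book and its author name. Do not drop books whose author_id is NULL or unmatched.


LEFT JOIN keeps every row from books (the left table); where author_id has no match in authors, the author columns become NULL. Walk through each book:
  - book 1 (The Iron Gate): author_id=1 -> matches Wilson
  - book 2 (Winter Gardens): author_id=4 -> matches King
  - book 3 (Distant Shores): author_id=NULL, no match -> kept with NULL
  - book 4 (Empty Rooms): author_id=NULL, no match -> kept with NULL
  - book 5 (The Old House): author_id=4 -> matches King
All 5 rows appear; 2 have NULL author.

SQL:
SELECT a.title, b.name AS author
FROM books a
LEFT JOIN authors b ON a.author_id = b.id

Result:
title          | author
---------------+-------
The Iron Gate  | Wilson
Winter Gardens | King  
Distant Shores | NULL  
Empty Rooms    | NULL  
The Old House  | King  
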